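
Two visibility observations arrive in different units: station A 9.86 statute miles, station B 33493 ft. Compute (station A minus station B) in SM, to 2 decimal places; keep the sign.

station B: 33493 ft = 6.3434 SM.
Difference: 9.8600 − 6.3434 = 3.52 SM.

3.52 SM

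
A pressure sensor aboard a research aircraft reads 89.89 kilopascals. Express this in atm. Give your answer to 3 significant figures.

0.887 atm

1 kPa = 0.00986923 atm, so 89.89 × 0.00986923 = 0.887 atm.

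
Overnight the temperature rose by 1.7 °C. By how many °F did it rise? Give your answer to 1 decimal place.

3.1 °F

Converting a difference, only the 9/5 scale factor applies: Δ°F = 1.7 × 1.8 = 3.1 °F.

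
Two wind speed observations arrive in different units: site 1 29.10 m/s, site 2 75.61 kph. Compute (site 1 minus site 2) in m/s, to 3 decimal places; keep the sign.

site 2: 75.61 km/h = 21.00278 m/s.
Difference: 29.10000 − 21.00278 = 8.097 m/s.

8.097 m/s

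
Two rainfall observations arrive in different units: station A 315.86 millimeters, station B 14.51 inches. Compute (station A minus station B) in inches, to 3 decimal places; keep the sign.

-2.075 in

station A: 315.86 mm = 12.43543 in.
Difference: 12.43543 − 14.51000 = -2.075 in.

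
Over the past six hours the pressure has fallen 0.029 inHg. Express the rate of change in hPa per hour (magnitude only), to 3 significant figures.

0.029 inHg / 6 h × 33.8639 hPa/inHg = 0.164 hPa/h.

0.164 hPa per hour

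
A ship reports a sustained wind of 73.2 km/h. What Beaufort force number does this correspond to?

Beaufort force 8

73.2 km/h = 20.3 m/s, which is Beaufort 8 (gale, 17.2–20.7 m/s).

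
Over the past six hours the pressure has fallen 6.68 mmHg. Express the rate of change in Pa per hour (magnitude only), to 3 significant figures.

148 Pa per hour

6.68 mmHg / 6 h × 133.322 Pa/mmHg = 148 Pa/h.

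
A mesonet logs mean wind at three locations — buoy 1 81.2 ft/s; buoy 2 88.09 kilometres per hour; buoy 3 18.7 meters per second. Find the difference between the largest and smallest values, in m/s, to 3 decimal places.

6.050 m/s

buoy 1: 81.2 ft/s = 24.74976 m/s.
buoy 2: 88.09 km/h = 24.46944 m/s.
Spread: 24.74976 − 18.70000 = 6.050 m/s.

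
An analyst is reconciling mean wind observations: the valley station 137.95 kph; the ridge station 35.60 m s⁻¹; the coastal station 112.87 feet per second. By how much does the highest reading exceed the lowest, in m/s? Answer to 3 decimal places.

3.917 m/s

the valley station: 137.95 km/h = 38.31944 m/s.
the coastal station: 112.87 ft/s = 34.40278 m/s.
Spread: 38.31944 − 34.40278 = 3.917 m/s.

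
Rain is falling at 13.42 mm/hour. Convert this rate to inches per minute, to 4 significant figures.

0.008806 in/minute

13.42 mm/hour × 0.0393701 in/mm × 0.0166667 hour/minute = 0.008806 in/minute.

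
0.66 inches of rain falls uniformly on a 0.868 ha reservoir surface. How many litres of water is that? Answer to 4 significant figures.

Depth: 0.66 in × 25.4 = 16.764 mm.
Area: 0.868 ha = 8680 m².
1 mm over 1 m² is 1 L, so volume = 16.764 × 8680 = 145511.52 L ≈ 145500 L.

145500 litres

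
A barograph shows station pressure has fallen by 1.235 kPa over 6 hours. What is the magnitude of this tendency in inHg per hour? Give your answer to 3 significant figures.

1.235 kPa / 6 h × 0.2953 inHg/kPa = 0.0608 inHg/h.

0.0608 inHg per hour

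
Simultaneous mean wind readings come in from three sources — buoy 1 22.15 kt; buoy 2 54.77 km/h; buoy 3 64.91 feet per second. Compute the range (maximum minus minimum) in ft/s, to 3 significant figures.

buoy 1: 22.15 kt = 37.385 ft/s.
buoy 2: 54.77 km/h = 49.914 ft/s.
Spread: 64.910 − 37.385 = 27.5 ft/s.

27.5 ft/s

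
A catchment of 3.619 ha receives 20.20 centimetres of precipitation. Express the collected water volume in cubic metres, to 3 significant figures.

7310 cubic metres

Depth: 20.20 cm × 10 = 202 mm.
Area: 3.619 ha = 36190 m².
1 mm over 1 m² is 1 L, so volume = 202 × 36190 = 7310380 L = 7310 m³.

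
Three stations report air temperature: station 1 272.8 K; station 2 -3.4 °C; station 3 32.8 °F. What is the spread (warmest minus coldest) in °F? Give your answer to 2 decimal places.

station 1: 272.8 K = -0.350 °C.
station 3: 32.8 °F = 0.444 °C.
Spread: 0.444 − (-3.400) = 3.844 °C = 6.92 °F.

6.92 °F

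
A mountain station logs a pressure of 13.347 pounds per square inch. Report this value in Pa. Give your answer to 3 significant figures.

1 psi = 6894.76 Pa, so 13.347 × 6894.76 = 92000 Pa.

92000 Pa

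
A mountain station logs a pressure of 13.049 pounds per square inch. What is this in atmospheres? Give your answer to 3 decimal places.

0.888 atm

1 psi = 0.068046 atm, so 13.049 × 0.068046 = 0.888 atm.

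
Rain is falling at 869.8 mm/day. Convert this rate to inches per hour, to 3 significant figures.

1.43 in/hour

869.8 mm/day × 0.0393701 in/mm × 0.0416667 day/hour = 1.43 in/hour.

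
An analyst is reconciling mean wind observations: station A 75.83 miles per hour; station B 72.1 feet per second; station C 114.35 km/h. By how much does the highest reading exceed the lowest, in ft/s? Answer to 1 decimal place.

station A: 75.83 mph = 111.217 ft/s.
station C: 114.35 km/h = 104.212 ft/s.
Spread: 111.217 − 72.100 = 39.1 ft/s.

39.1 ft/s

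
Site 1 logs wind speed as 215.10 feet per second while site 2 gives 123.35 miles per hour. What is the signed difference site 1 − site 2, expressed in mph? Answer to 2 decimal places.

site 1: 215.10 ft/s = 146.6591 mph.
Difference: 146.6591 − 123.3500 = 23.31 mph.

23.31 mph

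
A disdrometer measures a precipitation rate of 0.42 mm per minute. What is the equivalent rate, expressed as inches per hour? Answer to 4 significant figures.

0.9921 in/hour

0.42 mm/minute × 0.0393701 in/mm × 60 minute/hour = 0.9921 in/hour.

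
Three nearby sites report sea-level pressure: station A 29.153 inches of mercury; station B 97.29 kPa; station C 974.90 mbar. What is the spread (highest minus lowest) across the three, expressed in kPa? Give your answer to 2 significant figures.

1.4 kPa

station A: 29.153 inHg = 98.723 kPa.
station C: 974.90 mb = 97.490 kPa.
Spread: 98.723 − 97.290 = 1.4 kPa.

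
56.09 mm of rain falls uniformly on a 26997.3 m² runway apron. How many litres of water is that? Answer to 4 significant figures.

1514000 litres

1 mm over 1 m² is 1 L, so volume = 56.09 × 26997.3 = 1514278.6 L ≈ 1514000 L.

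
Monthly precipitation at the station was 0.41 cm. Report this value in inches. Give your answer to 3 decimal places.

0.161 in

1 cm = 0.393701 in, so 0.41 × 0.393701 = 0.161 in.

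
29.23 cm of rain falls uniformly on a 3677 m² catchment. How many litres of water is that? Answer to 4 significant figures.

Depth: 29.23 cm × 10 = 292.3 mm.
1 mm over 1 m² is 1 L, so volume = 292.3 × 3677 = 1074787.1 L ≈ 1075000 L.

1075000 litres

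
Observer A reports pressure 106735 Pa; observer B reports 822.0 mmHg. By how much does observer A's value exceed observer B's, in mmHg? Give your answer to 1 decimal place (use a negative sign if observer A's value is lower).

-21.4 mmHg

observer A: 106735 Pa = 800.578 mmHg.
Difference: 800.578 − 822.000 = -21.4 mmHg.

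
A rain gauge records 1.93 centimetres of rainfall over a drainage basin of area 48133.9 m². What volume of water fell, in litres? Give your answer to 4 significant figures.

929000 litres

Depth: 1.93 cm × 10 = 19.3 mm.
1 mm over 1 m² is 1 L, so volume = 19.3 × 48133.9 = 928984.27 L ≈ 929000 L.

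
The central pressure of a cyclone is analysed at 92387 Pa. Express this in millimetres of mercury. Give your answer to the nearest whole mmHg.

693 mmHg

1 Pa = 0.00750062 mmHg, so 92387 × 0.00750062 = 693 mmHg.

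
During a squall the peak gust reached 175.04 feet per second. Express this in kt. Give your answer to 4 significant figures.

1 ft/s = 0.592484 kt, so 175.04 × 0.592484 = 103.7 kt.

103.7 kt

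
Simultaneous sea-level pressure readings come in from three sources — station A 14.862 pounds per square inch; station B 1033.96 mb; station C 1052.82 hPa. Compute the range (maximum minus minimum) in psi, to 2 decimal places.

station B: 1033.96 mb = 14.9963 psi.
station C: 1052.82 hPa = 15.2699 psi.
Spread: 15.2699 − 14.8620 = 0.41 psi.

0.41 psi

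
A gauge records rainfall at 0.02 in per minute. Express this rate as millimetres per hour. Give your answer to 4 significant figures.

30.48 mm/hour

0.02 in/minute × 25.4 mm/in × 60 minute/hour = 30.48 mm/hour.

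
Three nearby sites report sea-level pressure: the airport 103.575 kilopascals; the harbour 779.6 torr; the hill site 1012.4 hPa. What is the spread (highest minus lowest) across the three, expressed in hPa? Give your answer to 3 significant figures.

27.0 hPa

the airport: 103.575 kPa = 1035.750 hPa.
the harbour: 779.6 mmHg = 1039.381 hPa.
Spread: 1039.381 − 1012.400 = 27.0 hPa.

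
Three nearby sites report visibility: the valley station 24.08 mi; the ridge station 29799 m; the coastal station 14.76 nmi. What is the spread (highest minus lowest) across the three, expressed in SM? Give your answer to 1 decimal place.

the ridge station: 29799 m = 18.516 SM.
the coastal station: 14.76 nmi = 16.986 SM.
Spread: 24.080 − 16.986 = 7.1 SM.

7.1 SM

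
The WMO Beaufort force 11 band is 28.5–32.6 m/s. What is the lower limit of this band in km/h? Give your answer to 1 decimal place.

102.6 km/h

28.5–32.6 m/s × 3.6 = 102.6–117.4 km/h.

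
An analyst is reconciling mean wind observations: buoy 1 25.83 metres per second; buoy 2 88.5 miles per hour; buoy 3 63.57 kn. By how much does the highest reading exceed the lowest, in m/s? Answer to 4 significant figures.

13.73 m/s

buoy 2: 88.5 mph = 39.5630 m/s.
buoy 3: 63.57 kt = 32.7032 m/s.
Spread: 39.5630 − 25.8300 = 13.73 m/s.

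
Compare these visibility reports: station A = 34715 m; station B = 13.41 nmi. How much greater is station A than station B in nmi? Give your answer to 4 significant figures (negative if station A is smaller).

5.335 nmi

station A: 34715 m = 18.74460 nmi.
Difference: 18.74460 − 13.41000 = 5.335 nmi.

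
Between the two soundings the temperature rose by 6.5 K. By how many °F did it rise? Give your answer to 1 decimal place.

For a temperature change the 32° offset cancels: Δ°F = 6.5 × 1.8 = 11.7 °F.

11.7 °F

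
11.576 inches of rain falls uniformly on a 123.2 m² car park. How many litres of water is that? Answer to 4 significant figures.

36220 litres

Depth: 11.576 in × 25.4 = 294.0304 mm.
1 mm over 1 m² is 1 L, so volume = 294.0304 × 123.2 = 36224.545 L ≈ 36220 L.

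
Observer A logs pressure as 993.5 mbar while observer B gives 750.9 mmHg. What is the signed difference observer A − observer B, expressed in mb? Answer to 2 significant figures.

observer B: 750.9 mmHg = 1001.118 mb.
Difference: 993.500 − 1001.118 = -7.6 mb.

-7.6 mb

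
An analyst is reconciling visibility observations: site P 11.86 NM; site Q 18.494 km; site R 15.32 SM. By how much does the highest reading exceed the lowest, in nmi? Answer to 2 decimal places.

site Q: 18.494 km = 9.9860 nmi.
site R: 15.32 SM = 13.3127 nmi.
Spread: 13.3127 − 9.9860 = 3.33 nmi.

3.33 nmi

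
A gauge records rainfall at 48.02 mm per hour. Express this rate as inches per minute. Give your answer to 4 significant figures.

48.02 mm/hour × 0.0393701 in/mm × 0.0166667 hour/minute = 0.03151 in/minute.

0.03151 in/minute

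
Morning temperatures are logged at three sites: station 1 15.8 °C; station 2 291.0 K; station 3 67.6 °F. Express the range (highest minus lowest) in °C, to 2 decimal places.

3.98 °C

station 2: 291.0 K = 17.850 °C.
station 3: 67.6 °F = 19.778 °C.
Spread: 19.778 − 15.800 = 3.978 °C.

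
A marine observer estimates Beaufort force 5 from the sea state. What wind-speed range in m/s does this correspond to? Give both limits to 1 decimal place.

8.0 to 10.7 m/s

Beaufort 5 (fresh breeze) spans 8.0–10.7 m/s.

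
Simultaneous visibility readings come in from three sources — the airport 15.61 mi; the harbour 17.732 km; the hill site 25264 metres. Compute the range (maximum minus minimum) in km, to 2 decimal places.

the airport: 15.61 SM = 25.1219 km.
the hill site: 25264 m = 25.2640 km.
Spread: 25.2640 − 17.7320 = 7.53 km.

7.53 km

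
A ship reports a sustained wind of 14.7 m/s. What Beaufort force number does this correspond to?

14.7 m/s lies in the Beaufort 7 band (near gale, 13.9–17.1 m/s).

Beaufort force 7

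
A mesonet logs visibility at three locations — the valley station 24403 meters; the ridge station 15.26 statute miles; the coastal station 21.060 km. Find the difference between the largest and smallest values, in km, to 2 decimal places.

the valley station: 24403 m = 24.4030 km.
the ridge station: 15.26 SM = 24.5586 km.
Spread: 24.5586 − 21.0600 = 3.50 km.

3.50 km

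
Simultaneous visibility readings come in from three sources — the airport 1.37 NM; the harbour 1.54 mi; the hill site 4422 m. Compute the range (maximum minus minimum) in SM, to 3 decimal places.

1.208 SM

the airport: 1.37 nmi = 1.57657 SM.
the hill site: 4422 m = 2.74770 SM.
Spread: 2.74770 − 1.54000 = 1.208 SM.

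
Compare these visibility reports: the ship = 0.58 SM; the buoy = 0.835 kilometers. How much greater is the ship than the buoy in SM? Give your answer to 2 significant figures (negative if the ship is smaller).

0.061 SM

the buoy: 0.835 km = 0.51884 SM.
Difference: 0.58000 − 0.51884 = 0.061 SM.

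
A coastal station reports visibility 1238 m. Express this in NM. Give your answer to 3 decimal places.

1 m = 0.000539957 nmi, so 1238 × 0.000539957 = 0.668 nmi.

0.668 nmi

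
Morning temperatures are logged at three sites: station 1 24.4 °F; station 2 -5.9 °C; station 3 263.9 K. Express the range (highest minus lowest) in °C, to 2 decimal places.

5.03 °C

station 1: 24.4 °F = -4.222 °C.
station 3: 263.9 K = -9.250 °C.
Spread: (-4.222) − (-9.250) = 5.028 °C.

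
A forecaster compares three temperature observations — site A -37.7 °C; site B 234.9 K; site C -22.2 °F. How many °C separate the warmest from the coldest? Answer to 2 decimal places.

8.14 °C

site B: 234.9 K = -38.250 °C.
site C: -22.2 °F = -30.111 °C.
Spread: (-30.111) − (-38.250) = 8.139 °C.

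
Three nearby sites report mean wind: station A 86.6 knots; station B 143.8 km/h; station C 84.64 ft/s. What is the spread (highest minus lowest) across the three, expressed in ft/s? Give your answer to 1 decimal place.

61.5 ft/s

station A: 86.6 kt = 146.164 ft/s.
station B: 143.8 km/h = 131.051 ft/s.
Spread: 146.164 − 84.640 = 61.5 ft/s.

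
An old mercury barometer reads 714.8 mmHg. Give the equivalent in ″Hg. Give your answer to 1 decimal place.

1 mmHg = 0.0393701 inHg, so 714.8 × 0.0393701 = 28.1 inHg.

28.1 inHg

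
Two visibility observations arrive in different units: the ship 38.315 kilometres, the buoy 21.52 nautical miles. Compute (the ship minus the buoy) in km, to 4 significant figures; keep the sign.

the buoy: 21.52 nmi = 39.85504 km.
Difference: 38.31500 − 39.85504 = -1.540 km.

-1.540 km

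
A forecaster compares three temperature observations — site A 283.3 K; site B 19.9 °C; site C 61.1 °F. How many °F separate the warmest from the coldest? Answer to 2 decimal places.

site A: 283.3 K = 10.150 °C.
site C: 61.1 °F = 16.167 °C.
Spread: 19.900 − 10.150 = 9.750 °C = 17.55 °F.

17.55 °F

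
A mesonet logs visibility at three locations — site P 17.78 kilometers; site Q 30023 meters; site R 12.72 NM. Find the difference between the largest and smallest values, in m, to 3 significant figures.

12200 m

site P: 17.78 km = 17780.00 m.
site R: 12.72 nmi = 23557.44 m.
Spread: 30023.00 − 17780.00 = 12200 m.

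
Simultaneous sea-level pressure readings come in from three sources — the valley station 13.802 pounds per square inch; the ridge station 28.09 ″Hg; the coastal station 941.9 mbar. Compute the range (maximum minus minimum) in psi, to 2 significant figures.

the ridge station: 28.09 inHg = 13.7965 psi.
the coastal station: 941.9 mb = 13.6611 psi.
Spread: 13.8020 − 13.6611 = 0.14 psi.

0.14 psi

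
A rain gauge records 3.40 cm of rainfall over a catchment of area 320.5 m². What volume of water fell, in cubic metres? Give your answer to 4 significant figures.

Depth: 3.40 cm × 10 = 34 mm.
1 mm over 1 m² is 1 L, so volume = 34 × 320.5 = 10897 L = 10.90 m³.

10.90 cubic metres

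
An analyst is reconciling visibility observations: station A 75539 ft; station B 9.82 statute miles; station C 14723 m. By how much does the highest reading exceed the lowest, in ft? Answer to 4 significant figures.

station B: 9.82 SM = 51849.60 ft.
station C: 14723 m = 48303.81 ft.
Spread: 75539.00 − 48303.81 = 27240 ft.

27240 ft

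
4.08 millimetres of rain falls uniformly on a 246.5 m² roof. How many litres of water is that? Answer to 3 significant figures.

1010 litres

1 mm over 1 m² is 1 L, so volume = 4.08 × 246.5 = 1005.72 L ≈ 1010 L.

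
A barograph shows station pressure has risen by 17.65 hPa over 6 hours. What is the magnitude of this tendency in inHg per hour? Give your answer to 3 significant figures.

17.65 hPa / 6 h × 0.02953 inHg/hPa = 0.0869 inHg/h.

0.0869 inHg per hour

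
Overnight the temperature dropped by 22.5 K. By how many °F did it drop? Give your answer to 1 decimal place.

40.5 °F

For a temperature change the 32° offset cancels: Δ°F = 22.5 × 1.8 = 40.5 °F.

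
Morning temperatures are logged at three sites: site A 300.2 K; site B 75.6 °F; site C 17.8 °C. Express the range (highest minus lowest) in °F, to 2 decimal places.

site A: 300.2 K = 27.050 °C.
site B: 75.6 °F = 24.222 °C.
Spread: 27.050 − 17.800 = 9.250 °C = 16.65 °F.

16.65 °F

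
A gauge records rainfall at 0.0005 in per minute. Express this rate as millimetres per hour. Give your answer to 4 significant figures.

0.7620 mm/hour

0.0005 in/minute × 25.4 mm/in × 60 minute/hour = 0.7620 mm/hour.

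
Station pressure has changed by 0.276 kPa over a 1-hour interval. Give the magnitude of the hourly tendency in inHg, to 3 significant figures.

0.0815 inHg per hour

0.276 kPa / 1 h × 0.2953 inHg/kPa = 0.0815 inHg/h.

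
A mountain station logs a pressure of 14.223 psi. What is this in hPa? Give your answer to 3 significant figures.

1 psi = 68.9476 hPa, so 14.223 × 68.9476 = 981 hPa.

981 hPa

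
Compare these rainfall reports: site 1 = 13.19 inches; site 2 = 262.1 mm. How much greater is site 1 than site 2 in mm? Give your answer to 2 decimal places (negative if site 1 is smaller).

72.93 mm

site 1: 13.19 in = 335.0260 mm.
Difference: 335.0260 − 262.1000 = 72.93 mm.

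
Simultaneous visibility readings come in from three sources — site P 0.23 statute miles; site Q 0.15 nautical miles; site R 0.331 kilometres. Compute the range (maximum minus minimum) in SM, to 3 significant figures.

site Q: 0.15 nmi = 0.172617 SM.
site R: 0.331 km = 0.205674 SM.
Spread: 0.230000 − 0.172617 = 0.0574 SM.

0.0574 SM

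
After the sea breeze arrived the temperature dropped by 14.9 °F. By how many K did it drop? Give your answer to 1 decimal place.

Converting a difference, only the 9/5 scale factor applies: ΔK = 14.9 × 0.5556 = 8.3 K.

8.3 K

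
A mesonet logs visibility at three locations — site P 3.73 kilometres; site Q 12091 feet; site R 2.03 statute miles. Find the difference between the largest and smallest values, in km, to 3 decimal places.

site Q: 12091 ft = 3.68534 km.
site R: 2.03 SM = 3.26697 km.
Spread: 3.73000 − 3.26697 = 0.463 km.

0.463 km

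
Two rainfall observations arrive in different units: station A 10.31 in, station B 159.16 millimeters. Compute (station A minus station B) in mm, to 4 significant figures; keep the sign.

station A: 10.31 in = 261.874 mm.
Difference: 261.874 − 159.160 = 102.7 mm.

102.7 mm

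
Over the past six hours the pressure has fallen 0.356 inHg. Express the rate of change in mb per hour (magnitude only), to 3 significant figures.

2.01 mb per hour

0.356 inHg / 6 h × 33.8639 mb/inHg = 2.01 mb/h.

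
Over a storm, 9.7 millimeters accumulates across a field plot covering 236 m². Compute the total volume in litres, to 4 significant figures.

2289 litres

1 mm over 1 m² is 1 L, so volume = 9.7 × 236 = 2289.2 L ≈ 2289 L.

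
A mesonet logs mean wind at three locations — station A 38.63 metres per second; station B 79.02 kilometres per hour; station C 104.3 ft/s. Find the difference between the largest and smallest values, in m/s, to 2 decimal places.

station B: 79.02 km/h = 21.9500 m/s.
station C: 104.3 ft/s = 31.7906 m/s.
Spread: 38.6300 − 21.9500 = 16.68 m/s.

16.68 m/s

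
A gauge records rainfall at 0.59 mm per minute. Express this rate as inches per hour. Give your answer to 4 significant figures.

0.59 mm/minute × 0.0393701 in/mm × 60 minute/hour = 1.394 in/hour.

1.394 in/hour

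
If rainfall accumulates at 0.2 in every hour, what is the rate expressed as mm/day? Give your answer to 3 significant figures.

0.2 in/hour × 25.4 mm/in × 24 hour/day = 122 mm/day.

122 mm/day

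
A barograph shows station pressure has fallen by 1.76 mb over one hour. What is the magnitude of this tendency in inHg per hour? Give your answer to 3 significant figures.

0.0520 inHg per hour

1.76 mb / 1 h × 0.02953 inHg/mb = 0.0520 inHg/h.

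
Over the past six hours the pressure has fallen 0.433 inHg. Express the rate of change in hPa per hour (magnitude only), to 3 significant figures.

2.44 hPa per hour

0.433 inHg / 6 h × 33.8639 hPa/inHg = 2.44 hPa/h.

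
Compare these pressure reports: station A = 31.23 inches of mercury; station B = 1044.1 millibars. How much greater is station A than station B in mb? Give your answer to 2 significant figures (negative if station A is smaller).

13 mb

station A: 31.23 inHg = 1057.57 mb.
Difference: 1057.57 − 1044.10 = 13 mb.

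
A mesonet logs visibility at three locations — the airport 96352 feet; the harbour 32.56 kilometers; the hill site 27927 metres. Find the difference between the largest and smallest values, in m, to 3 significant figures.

the airport: 96352 ft = 29368.09 m.
the harbour: 32.56 km = 32560.00 m.
Spread: 32560.00 − 27927.00 = 4630 m.

4630 m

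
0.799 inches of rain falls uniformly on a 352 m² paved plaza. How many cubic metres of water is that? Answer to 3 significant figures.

Depth: 0.799 in × 25.4 = 20.2946 mm.
1 mm over 1 m² is 1 L, so volume = 20.2946 × 352 = 7143.6992 L = 7.14 m³.

7.14 cubic metres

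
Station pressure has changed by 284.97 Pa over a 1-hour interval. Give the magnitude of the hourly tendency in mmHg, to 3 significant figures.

284.97 Pa / 1 h × 0.00750062 mmHg/Pa = 2.14 mmHg/h.

2.14 mmHg per hour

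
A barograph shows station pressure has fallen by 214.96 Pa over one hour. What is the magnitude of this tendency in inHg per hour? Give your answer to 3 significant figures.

214.96 Pa / 1 h × 0.0002953 inHg/Pa = 0.0635 inHg/h.

0.0635 inHg per hour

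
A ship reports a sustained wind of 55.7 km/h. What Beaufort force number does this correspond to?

Beaufort force 7

55.7 km/h = 15.5 m/s, which is Beaufort 7 (near gale, 13.9–17.1 m/s).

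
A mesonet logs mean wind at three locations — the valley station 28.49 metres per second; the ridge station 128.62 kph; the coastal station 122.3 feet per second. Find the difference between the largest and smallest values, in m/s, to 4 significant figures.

8.787 m/s

the ridge station: 128.62 km/h = 35.72778 m/s.
the coastal station: 122.3 ft/s = 37.27704 m/s.
Spread: 37.27704 − 28.49000 = 8.787 m/s.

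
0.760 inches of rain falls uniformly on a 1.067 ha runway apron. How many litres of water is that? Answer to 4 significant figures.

206000 litres

Depth: 0.760 in × 25.4 = 19.304 mm.
Area: 1.067 ha = 10670 m².
1 mm over 1 m² is 1 L, so volume = 19.304 × 10670 = 205973.68 L ≈ 206000 L.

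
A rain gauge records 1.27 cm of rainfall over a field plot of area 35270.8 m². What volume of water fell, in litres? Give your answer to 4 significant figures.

447900 litres

Depth: 1.27 cm × 10 = 12.7 mm.
1 mm over 1 m² is 1 L, so volume = 12.7 × 35270.8 = 447939.16 L ≈ 447900 L.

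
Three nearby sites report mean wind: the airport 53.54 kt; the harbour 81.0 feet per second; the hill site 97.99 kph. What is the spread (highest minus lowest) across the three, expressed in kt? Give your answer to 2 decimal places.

5.55 kt

the harbour: 81.0 ft/s = 47.9912 kt.
the hill site: 97.99 km/h = 52.9104 kt.
Spread: 53.5400 − 47.9912 = 5.55 kt.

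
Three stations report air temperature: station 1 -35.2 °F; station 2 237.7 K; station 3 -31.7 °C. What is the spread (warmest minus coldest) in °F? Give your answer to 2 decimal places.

10.14 °F

station 1: -35.2 °F = -37.333 °C.
station 2: 237.7 K = -35.450 °C.
Spread: (-31.700) − (-37.333) = 5.633 °C = 10.14 °F.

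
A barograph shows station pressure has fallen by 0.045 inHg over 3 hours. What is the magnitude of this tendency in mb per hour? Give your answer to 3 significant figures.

0.045 inHg / 3 h × 33.8639 mb/inHg = 0.508 mb/h.

0.508 mb per hour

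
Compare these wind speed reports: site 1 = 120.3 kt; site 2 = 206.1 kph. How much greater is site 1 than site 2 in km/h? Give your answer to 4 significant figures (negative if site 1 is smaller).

16.70 km/h

site 1: 120.3 kt = 222.7956 km/h.
Difference: 222.7956 − 206.1000 = 16.70 km/h.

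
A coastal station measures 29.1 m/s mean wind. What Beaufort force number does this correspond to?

Beaufort force 11

29.1 m/s lies in the Beaufort 11 band (violent storm, 28.5–32.6 m/s).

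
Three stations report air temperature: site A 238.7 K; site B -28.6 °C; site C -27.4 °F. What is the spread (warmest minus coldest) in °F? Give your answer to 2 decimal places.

site A: 238.7 K = -34.450 °C.
site C: -27.4 °F = -33.000 °C.
Spread: (-28.600) − (-34.450) = 5.850 °C = 10.53 °F.

10.53 °F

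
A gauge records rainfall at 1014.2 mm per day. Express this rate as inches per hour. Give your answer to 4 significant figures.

1.664 in/hour

1014.2 mm/day × 0.0393701 in/mm × 0.0416667 day/hour = 1.664 in/hour.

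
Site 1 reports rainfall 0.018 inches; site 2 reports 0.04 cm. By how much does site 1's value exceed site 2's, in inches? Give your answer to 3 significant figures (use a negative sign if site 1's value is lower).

0.00225 in

site 2: 0.04 cm = 0.0157480 in.
Difference: 0.0180000 − 0.0157480 = 0.00225 in.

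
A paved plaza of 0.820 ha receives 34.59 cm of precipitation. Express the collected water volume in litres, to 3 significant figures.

Depth: 34.59 cm × 10 = 345.9 mm.
Area: 0.820 ha = 8200 m².
1 mm over 1 m² is 1 L, so volume = 345.9 × 8200 = 2836380 L ≈ 2840000 L.

2840000 litres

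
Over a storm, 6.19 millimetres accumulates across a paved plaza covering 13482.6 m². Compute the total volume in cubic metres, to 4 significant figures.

83.46 cubic metres

1 mm over 1 m² is 1 L, so volume = 6.19 × 13482.6 = 83457.294 L = 83.46 m³.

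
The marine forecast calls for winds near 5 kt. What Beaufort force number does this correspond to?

Beaufort force 2

5 kt lies in the Beaufort 2 band (light breeze, 4–6 kt).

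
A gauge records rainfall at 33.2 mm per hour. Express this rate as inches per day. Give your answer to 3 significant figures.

33.2 mm/hour × 0.0393701 in/mm × 24 hour/day = 31.4 in/day.

31.4 in/day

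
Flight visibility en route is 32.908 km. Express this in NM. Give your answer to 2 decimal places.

1 km = 0.539957 nmi, so 32.908 × 0.539957 = 17.77 nmi.

17.77 nmi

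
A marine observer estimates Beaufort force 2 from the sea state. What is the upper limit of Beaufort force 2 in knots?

6 kt

Beaufort 2 (light breeze) spans 4–6 knots.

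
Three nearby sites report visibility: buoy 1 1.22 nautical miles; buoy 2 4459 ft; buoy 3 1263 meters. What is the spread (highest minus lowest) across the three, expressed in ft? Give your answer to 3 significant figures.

3270 ft

buoy 1: 1.22 nmi = 7412.86 ft.
buoy 3: 1263 m = 4143.70 ft.
Spread: 7412.86 − 4143.70 = 3270 ft.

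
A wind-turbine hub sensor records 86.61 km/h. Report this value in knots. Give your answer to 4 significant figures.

46.77 kt

1 km/h = 0.539957 kt, so 86.61 × 0.539957 = 46.77 kt.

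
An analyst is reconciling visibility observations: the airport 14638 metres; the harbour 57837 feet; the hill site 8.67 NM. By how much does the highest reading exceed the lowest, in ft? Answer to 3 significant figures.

the airport: 14638 m = 48024.93 ft.
the hill site: 8.67 nmi = 52679.92 ft.
Spread: 57837.00 − 48024.93 = 9810 ft.

9810 ft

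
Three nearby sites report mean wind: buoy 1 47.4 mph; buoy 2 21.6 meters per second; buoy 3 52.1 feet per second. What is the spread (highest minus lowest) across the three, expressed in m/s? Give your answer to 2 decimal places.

buoy 1: 47.4 mph = 21.1897 m/s.
buoy 3: 52.1 ft/s = 15.8801 m/s.
Spread: 21.6000 − 15.8801 = 5.72 m/s.

5.72 m/s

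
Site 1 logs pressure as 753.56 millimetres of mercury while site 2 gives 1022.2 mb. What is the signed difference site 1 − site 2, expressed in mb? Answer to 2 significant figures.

site 1: 753.56 mmHg = 1004.66 mb.
Difference: 1004.66 − 1022.20 = -18 mb.

-18 mb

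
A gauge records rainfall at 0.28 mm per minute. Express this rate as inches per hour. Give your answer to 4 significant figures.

0.6614 in/hour

0.28 mm/minute × 0.0393701 in/mm × 60 minute/hour = 0.6614 in/hour.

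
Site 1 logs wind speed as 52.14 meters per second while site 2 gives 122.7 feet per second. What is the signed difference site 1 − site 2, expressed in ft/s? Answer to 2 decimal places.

site 1: 52.14 m/s = 171.0630 ft/s.
Difference: 171.0630 − 122.7000 = 48.36 ft/s.

48.36 ft/s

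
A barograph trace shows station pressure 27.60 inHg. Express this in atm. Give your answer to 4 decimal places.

1 inHg = 0.0334211 atm, so 27.60 × 0.0334211 = 0.9224 atm.

0.9224 atm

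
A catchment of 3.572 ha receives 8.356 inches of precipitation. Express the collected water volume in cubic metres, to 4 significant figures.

7581 cubic metres

Depth: 8.356 in × 25.4 = 212.2424 mm.
Area: 3.572 ha = 35720 m².
1 mm over 1 m² is 1 L, so volume = 212.2424 × 35720 = 7581298.5 L = 7581 m³.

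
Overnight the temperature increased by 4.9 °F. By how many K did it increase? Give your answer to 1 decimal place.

For a temperature change the 32° offset cancels: ΔK = 4.9 × 0.5556 = 2.7 K.

2.7 K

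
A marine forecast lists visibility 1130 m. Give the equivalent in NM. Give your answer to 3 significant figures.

0.610 nmi

1 m = 0.000539957 nmi, so 1130 × 0.000539957 = 0.610 nmi.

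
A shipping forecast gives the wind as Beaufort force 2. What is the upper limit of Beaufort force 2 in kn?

6 kt

Beaufort 2 (light breeze) spans 4–6 knots.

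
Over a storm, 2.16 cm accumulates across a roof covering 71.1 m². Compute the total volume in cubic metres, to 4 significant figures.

1.536 cubic metres

Depth: 2.16 cm × 10 = 21.6 mm.
1 mm over 1 m² is 1 L, so volume = 21.6 × 71.1 = 1535.76 L = 1.536 m³.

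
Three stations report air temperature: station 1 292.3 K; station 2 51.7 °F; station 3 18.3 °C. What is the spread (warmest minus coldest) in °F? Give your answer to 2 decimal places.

station 1: 292.3 K = 19.150 °C.
station 2: 51.7 °F = 10.944 °C.
Spread: 19.150 − 10.944 = 8.206 °C = 14.77 °F.

14.77 °F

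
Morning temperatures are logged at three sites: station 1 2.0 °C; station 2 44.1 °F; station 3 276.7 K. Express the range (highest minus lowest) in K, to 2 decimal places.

station 2: 44.1 °F = 6.722 °C.
station 3: 276.7 K = 3.550 °C.
Spread: 6.722 − 2.000 = 4.722 °C.

4.72 K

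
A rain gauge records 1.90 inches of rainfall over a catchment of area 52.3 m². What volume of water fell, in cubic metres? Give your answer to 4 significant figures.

2.524 cubic metres

Depth: 1.90 in × 25.4 = 48.26 mm.
1 mm over 1 m² is 1 L, so volume = 48.26 × 52.3 = 2523.998 L = 2.524 m³.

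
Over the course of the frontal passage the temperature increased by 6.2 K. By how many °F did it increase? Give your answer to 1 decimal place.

11.2 °F

For a temperature change the 32° offset cancels: Δ°F = 6.2 × 1.8 = 11.2 °F.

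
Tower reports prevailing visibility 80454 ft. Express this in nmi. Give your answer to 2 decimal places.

1 ft = 0.000164579 nmi, so 80454 × 0.000164579 = 13.24 nmi.

13.24 nmi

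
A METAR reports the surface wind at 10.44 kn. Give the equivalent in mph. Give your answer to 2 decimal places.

12.01 mph

1 kt = 1.15078 mph, so 10.44 × 1.15078 = 12.01 mph.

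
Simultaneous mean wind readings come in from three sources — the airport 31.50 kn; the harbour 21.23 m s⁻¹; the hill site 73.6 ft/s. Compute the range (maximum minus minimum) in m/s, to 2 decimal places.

6.23 m/s

the airport: 31.50 kt = 16.2050 m/s.
the hill site: 73.6 ft/s = 22.4333 m/s.
Spread: 22.4333 − 16.2050 = 6.23 m/s.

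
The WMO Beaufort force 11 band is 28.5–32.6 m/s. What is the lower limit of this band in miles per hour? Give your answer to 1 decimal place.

28.5–32.6 m/s × 2.237 = 63.8–72.9 mph.

63.8 mph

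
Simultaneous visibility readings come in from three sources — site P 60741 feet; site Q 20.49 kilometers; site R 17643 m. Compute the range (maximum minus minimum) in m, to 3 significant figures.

2850 m

site P: 60741 ft = 18513.86 m.
site Q: 20.49 km = 20490.00 m.
Spread: 20490.00 − 17643.00 = 2850 m.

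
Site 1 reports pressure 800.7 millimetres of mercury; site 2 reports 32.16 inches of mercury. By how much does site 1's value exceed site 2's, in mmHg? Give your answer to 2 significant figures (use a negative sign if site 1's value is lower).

site 2: 32.16 inHg = 816.86 mmHg.
Difference: 800.70 − 816.86 = -16 mmHg.

-16 mmHg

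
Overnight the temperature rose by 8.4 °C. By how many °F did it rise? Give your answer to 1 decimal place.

Converting a difference, only the 9/5 scale factor applies: Δ°F = 8.4 × 1.8 = 15.1 °F.

15.1 °F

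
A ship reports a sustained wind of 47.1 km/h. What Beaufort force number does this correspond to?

47.1 km/h = 13.1 m/s, which is Beaufort 6 (strong breeze, 10.8–13.8 m/s).

Beaufort force 6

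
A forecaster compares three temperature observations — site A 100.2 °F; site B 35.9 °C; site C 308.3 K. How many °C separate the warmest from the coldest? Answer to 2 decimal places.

site A: 100.2 °F = 37.889 °C.
site C: 308.3 K = 35.150 °C.
Spread: 37.889 − 35.150 = 2.739 °C.

2.74 °C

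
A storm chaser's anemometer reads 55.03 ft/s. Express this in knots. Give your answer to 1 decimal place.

1 ft/s = 0.592484 kt, so 55.03 × 0.592484 = 32.6 kt.

32.6 kt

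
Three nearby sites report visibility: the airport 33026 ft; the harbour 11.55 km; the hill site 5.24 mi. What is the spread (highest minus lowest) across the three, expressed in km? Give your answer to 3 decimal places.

3.117 km

the airport: 33026 ft = 10.06632 km.
the hill site: 5.24 SM = 8.43296 km.
Spread: 11.55000 − 8.43296 = 3.117 km.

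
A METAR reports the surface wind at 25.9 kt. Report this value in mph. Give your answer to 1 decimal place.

1 kt = 1.15078 mph, so 25.9 × 1.15078 = 29.8 mph.

29.8 mph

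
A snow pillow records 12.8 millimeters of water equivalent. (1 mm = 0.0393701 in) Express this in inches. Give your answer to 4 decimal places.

1 mm = 0.0393701 in, so 12.8 × 0.0393701 = 0.5039 in.

0.5039 in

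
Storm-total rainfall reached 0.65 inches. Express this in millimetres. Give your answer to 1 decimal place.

16.5 mm

1 in = 25.4 mm, so 0.65 × 25.4 = 16.5 mm.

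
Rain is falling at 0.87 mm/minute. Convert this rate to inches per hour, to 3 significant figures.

2.06 in/hour

0.87 mm/minute × 0.0393701 in/mm × 60 minute/hour = 2.06 in/hour.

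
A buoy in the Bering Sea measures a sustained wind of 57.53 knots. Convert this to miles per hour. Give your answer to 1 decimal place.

1 kt = 1.15078 mph, so 57.53 × 1.15078 = 66.2 mph.

66.2 mph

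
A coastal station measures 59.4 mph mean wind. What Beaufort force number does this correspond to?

59.4 mph = 26.6 m/s, which is Beaufort 10 (storm, 24.5–28.4 m/s).

Beaufort force 10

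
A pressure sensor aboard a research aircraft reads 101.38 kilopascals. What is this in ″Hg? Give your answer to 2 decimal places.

1 kPa = 0.2953 inHg, so 101.38 × 0.2953 = 29.94 inHg.

29.94 inHg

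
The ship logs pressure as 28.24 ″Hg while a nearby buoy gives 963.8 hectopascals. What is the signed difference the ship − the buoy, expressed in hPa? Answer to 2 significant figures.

-7.5 hPa

the ship: 28.24 inHg = 956.316 hPa.
Difference: 956.316 − 963.800 = -7.5 hPa.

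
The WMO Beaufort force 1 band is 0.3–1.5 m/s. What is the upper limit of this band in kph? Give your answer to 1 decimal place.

0.3–1.5 m/s × 3.6 = 1.1–5.4 km/h.

5.4 km/h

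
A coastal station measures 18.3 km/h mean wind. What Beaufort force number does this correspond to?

18.3 km/h = 5.1 m/s, which is Beaufort 3 (gentle breeze, 3.4–5.4 m/s).

Beaufort force 3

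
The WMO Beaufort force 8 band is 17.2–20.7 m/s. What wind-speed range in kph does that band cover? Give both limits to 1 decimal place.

17.2–20.7 m/s × 3.6 = 61.9–74.5 km/h.

61.9 to 74.5 km/h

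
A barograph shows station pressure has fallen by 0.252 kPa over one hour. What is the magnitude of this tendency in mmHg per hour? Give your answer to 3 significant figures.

1.89 mmHg per hour

0.252 kPa / 1 h × 7.50062 mmHg/kPa = 1.89 mmHg/h.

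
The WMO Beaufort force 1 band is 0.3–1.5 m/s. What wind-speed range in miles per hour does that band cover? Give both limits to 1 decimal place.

0.3–1.5 m/s × 2.237 = 0.7–3.4 mph.

0.7 to 3.4 mph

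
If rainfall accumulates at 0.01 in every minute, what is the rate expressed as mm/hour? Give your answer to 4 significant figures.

15.24 mm/hour

0.01 in/minute × 25.4 mm/in × 60 minute/hour = 15.24 mm/hour.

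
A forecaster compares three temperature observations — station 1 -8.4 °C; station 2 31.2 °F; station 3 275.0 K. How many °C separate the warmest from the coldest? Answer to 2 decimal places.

station 2: 31.2 °F = -0.444 °C.
station 3: 275.0 K = 1.850 °C.
Spread: 1.850 − (-8.400) = 10.250 °C.

10.25 °C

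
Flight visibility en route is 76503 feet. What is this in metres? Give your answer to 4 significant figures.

23320 m

1 ft = 0.3048 m, so 76503 × 0.3048 = 23320 m.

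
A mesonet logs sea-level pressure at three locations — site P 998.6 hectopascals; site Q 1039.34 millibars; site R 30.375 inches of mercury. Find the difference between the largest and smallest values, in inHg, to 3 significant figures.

site P: 998.6 hPa = 29.4886 inHg.
site Q: 1039.34 mb = 30.6917 inHg.
Spread: 30.6917 − 29.4886 = 1.20 inHg.

1.20 inHg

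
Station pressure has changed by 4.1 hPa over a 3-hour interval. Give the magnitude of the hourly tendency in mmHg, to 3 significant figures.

1.03 mmHg per hour

4.1 hPa / 3 h × 0.750062 mmHg/hPa = 1.03 mmHg/h.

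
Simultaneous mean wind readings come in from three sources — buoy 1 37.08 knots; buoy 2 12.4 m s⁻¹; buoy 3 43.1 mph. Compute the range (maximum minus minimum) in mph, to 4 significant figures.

15.36 mph

buoy 1: 37.08 kt = 42.6709 mph.
buoy 2: 12.4 m/s = 27.7380 mph.
Spread: 43.1000 − 27.7380 = 15.36 mph.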